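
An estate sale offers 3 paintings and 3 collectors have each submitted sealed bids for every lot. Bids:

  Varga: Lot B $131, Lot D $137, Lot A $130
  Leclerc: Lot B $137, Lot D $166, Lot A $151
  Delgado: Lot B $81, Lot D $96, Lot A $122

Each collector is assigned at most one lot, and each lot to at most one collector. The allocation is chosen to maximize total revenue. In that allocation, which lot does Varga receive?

Varga receives Lot B.

Optimal: Varga→Lot B ($131), Leclerc→Lot D ($166), Delgado→Lot A ($122) — total 131+166+122 = $419.
Column-greedy (each lot in turn goes to its best remaining collector) gives $396, worse by 23.
Next-best assignment: Varga→Lot D, Leclerc→Lot B, Delgado→Lot A = $396.
Checked against all permutations: $419 is optimal.
Varga's own top lot is Lot D ($137), but forcing Varga→Lot D and reassigning the rest optimally gives only $396 — worse by 23.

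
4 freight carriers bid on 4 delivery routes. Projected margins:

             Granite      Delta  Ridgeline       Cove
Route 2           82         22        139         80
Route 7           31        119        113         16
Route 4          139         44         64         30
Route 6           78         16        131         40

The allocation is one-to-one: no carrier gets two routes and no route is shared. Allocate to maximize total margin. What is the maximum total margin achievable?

Maximum total: $469k

Optimal: Granite→Route 4 ($139k), Delta→Route 7 ($119k), Ridgeline→Route 6 ($131k), Cove→Route 2 ($80k) — total 139+119+131+80 = $469k.
Max-entry greedy (repeatedly take the single best remaining cell) gives $437k, worse by 32.
Swapping Ridgeline↔Cove (Ridgeline→Route 2 $139k, Cove→Route 6 $40k) loses 32.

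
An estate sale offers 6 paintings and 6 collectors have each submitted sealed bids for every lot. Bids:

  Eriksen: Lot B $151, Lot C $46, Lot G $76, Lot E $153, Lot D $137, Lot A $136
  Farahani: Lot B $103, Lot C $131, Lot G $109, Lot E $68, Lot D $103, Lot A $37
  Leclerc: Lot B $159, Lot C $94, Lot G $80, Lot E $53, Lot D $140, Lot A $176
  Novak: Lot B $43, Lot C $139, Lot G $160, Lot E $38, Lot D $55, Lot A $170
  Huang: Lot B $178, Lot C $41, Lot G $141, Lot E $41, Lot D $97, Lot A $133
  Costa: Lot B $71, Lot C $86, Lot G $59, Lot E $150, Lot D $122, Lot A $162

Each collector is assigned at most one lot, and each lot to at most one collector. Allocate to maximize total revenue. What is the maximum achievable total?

This is a one-to-one assignment (maximum-weight bipartite matching).
Optimal: Eriksen→Lot D ($137), Farahani→Lot C ($131), Leclerc→Lot A ($176), Novak→Lot G ($160), Huang→Lot B ($178), Costa→Lot E ($150) — total 137+131+176+160+178+150 = $932.
Row-greedy (each collector in turn takes its best remaining lot) gives $920, worse by 12.
Next-best assignment: Eriksen→Lot E, Farahani→Lot C, Leclerc→Lot D, Novak→Lot G, Huang→Lot B, Costa→Lot A = $924.

Maximum total: $932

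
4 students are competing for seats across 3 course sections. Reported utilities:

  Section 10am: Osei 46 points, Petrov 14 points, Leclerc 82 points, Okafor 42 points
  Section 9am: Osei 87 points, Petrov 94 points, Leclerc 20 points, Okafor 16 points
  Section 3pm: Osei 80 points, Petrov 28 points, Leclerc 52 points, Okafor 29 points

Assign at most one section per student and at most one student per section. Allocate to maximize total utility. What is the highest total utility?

Optimal: Leclerc→Section 10am (82 points), Petrov→Section 9am (94 points), Osei→Section 3pm (80 points) — total 82+94+80 = 256 points.
Row-greedy (each student in turn takes its best remaining section) gives 197 points, worse by 59.
Every other assignment is strictly worse.

Maximum total: 256 points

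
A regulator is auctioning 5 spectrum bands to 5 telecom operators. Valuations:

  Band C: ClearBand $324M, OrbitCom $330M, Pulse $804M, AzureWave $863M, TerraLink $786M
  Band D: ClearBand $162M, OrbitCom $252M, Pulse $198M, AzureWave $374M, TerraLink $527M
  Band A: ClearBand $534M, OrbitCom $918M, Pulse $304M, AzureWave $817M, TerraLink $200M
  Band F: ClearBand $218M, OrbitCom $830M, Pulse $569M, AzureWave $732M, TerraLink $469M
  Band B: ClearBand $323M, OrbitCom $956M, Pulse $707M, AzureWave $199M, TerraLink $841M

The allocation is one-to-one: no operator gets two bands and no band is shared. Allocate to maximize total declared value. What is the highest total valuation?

Optimal: ClearBand→Band A ($534M), OrbitCom→Band B ($956M), Pulse→Band C ($804M), AzureWave→Band F ($732M), TerraLink→Band D ($527M) — total 534+956+804+732+527 = $3553M.
Next-best assignment: ClearBand→Band A, OrbitCom→Band F, Pulse→Band B, AzureWave→Band C, TerraLink→Band D = $3461M.
Every other assignment is strictly worse.

Max total: $3553M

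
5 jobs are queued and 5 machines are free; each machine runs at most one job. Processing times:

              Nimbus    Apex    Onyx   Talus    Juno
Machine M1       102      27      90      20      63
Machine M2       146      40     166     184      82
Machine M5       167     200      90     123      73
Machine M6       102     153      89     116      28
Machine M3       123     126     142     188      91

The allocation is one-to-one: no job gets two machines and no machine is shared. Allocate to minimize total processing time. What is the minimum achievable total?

This is the linear assignment problem.
Optimal: Nimbus→Machine M3 (123 min), Apex→Machine M2 (40 min), Onyx→Machine M5 (90 min), Talus→Machine M1 (20 min), Juno→Machine M6 (28 min) — total 123+40+90+20+28 = 301 min.
Column-greedy (each machine in turn goes to its cheapest remaining job) gives 345 min, worse by 44.
Next-best assignment: Nimbus→Machine M6, Apex→Machine M2, Onyx→Machine M5, Talus→Machine M1, Juno→Machine M3 = 343 min.

Min total: 301 min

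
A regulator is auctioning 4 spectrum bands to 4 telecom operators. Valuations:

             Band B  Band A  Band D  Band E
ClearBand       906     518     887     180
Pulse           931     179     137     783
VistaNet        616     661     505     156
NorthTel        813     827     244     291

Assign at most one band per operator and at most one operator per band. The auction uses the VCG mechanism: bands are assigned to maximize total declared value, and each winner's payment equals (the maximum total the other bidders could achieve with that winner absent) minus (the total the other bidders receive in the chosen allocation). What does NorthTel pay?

NorthTel pays $148M.

Efficient allocation: ClearBand→Band D ($887M), Pulse→Band E ($783M), VistaNet→Band A ($661M), NorthTel→Band B ($813M); total welfare W = $3144M.
NorthTel receives Band B at value $813M, so the others get W − 813 = $2331M.
Without NorthTel: best allocation of the remaining 3 bidders over all 4 bands is ClearBand→Band D ($887M), Pulse→Band B ($931M), VistaNet→Band A ($661M), total $2479M.
VCG payment = (others' best without NorthTel) − (others' welfare with NorthTel) = 2479 − 2331 = $148M.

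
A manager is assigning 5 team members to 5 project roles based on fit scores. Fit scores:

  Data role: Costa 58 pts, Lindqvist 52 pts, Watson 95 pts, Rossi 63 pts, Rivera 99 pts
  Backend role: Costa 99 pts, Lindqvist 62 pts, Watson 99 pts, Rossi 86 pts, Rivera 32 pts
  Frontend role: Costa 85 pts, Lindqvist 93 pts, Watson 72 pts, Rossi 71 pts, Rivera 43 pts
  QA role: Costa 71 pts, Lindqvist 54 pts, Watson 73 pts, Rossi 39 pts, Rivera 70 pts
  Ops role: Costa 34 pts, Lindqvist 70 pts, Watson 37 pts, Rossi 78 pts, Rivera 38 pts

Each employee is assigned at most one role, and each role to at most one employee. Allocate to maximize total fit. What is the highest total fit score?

Max total: 442 pts

Optimal: Costa→Backend role (99 pts), Lindqvist→Frontend role (93 pts), Watson→QA role (73 pts), Rossi→Ops role (78 pts), Rivera→Data role (99 pts) — total 99+93+73+78+99 = 442 pts.
Next-best assignment: Costa→QA role, Lindqvist→Frontend role, Watson→Backend role, Rossi→Ops role, Rivera→Data role = 440 pts.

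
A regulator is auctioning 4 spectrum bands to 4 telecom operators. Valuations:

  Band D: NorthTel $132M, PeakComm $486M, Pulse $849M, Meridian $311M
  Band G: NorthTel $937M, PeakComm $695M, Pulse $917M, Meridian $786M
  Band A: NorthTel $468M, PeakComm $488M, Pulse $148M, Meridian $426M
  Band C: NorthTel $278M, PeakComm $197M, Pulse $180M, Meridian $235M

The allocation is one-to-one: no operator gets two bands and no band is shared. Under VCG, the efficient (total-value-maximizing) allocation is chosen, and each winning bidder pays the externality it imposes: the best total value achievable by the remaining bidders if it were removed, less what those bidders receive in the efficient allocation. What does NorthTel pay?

Efficient allocation: NorthTel→Band G ($937M), PeakComm→Band A ($488M), Pulse→Band D ($849M), Meridian→Band C ($235M); total welfare W = $2509M.
NorthTel receives Band G at value $937M, so the others get W − 937 = $1572M.
Without NorthTel: best allocation of the remaining 3 bidders over all 4 bands is PeakComm→Band A ($488M), Pulse→Band D ($849M), Meridian→Band G ($786M), total $2123M.
VCG payment = (others' best without NorthTel) − (others' welfare with NorthTel) = 2123 − 1572 = $551M.

NorthTel pays $551M.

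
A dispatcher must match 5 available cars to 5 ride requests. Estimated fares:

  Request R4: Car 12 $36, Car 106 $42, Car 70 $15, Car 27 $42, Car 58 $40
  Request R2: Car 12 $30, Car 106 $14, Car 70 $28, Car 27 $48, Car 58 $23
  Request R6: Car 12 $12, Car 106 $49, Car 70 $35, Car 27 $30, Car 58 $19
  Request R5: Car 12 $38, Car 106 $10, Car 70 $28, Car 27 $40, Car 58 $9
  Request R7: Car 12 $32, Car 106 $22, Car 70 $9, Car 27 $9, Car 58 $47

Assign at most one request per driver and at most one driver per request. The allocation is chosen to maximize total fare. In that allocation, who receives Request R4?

Optimal: Car 12→Request R5 ($38), Car 106→Request R4 ($42), Car 70→Request R6 ($35), Car 27→Request R2 ($48), Car 58→Request R7 ($47) — total 38+42+35+48+47 = $210.
Max-entry greedy (repeatedly take the single best remaining cell) gives $197, worse by 13.
Swapping Car 12↔Car 27 (Car 12→Request R2 $30, Car 27→Request R5 $40) loses 16.
Checked against all permutations: $210 is optimal.
Car 106's own top request is Request R6 ($49), but forcing Car 106→Request R6 and reassigning the rest optimally gives only $208 — worse by 2.

Car 106 receives Request R4.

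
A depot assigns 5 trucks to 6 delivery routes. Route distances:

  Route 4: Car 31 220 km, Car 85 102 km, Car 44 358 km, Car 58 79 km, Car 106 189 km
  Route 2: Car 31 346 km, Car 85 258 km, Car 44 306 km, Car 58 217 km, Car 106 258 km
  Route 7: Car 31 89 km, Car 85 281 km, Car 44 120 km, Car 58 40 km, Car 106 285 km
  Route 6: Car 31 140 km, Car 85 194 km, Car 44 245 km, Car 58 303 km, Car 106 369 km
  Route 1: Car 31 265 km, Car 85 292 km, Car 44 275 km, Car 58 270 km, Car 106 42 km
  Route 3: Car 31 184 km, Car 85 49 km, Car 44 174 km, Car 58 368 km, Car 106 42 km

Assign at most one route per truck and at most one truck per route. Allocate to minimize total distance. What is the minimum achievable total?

This is a one-to-one assignment (minimum-cost bipartite matching).
Optimal: Car 31→Route 6 (140 km), Car 85→Route 3 (49 km), Car 44→Route 7 (120 km), Car 58→Route 4 (79 km), Car 106→Route 1 (42 km) — total 140+49+120+79+42 = 430 km.
Row-greedy (each truck in turn takes its cheapest remaining route) gives 504 km, worse by 74.
No other one-to-one assignment undercuts 430 km.

Min total: 430 km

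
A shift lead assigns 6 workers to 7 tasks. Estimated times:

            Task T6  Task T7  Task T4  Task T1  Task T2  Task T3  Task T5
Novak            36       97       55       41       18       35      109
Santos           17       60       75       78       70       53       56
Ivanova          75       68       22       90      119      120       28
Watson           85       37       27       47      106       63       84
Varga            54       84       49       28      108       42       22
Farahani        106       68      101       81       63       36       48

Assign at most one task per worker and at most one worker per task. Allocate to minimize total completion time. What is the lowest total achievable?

Optimal: Novak→Task T2 (18 min), Santos→Task T6 (17 min), Ivanova→Task T4 (22 min), Watson→Task T7 (37 min), Varga→Task T5 (22 min), Farahani→Task T3 (36 min) — total 18+17+22+37+22+36 = 152 min.
Column-greedy (each task in turn goes to its cheapest remaining worker) gives 158 min, worse by 6.
Next-best assignment: Novak→Task T2, Santos→Task T6, Ivanova→Task T5, Watson→Task T4, Varga→Task T1, Farahani→Task T3 = 154 min.
Checked against all permutations: 152 min is optimal.

Min total: 152 min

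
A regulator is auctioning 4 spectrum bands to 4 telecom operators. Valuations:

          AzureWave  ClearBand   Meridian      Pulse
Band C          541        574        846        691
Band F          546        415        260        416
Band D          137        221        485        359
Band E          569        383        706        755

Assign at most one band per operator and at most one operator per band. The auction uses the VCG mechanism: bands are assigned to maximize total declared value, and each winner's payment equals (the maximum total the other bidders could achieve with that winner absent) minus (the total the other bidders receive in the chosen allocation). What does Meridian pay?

Efficient allocation: AzureWave→Band F ($546M), ClearBand→Band D ($221M), Meridian→Band C ($846M), Pulse→Band E ($755M); total welfare W = $2368M.
Meridian receives Band C at value $846M, so the others get W − 846 = $1522M.
Without Meridian: best allocation of the remaining 3 bidders over all 4 bands is AzureWave→Band F ($546M), ClearBand→Band C ($574M), Pulse→Band E ($755M), total $1875M.
VCG payment = (others' best without Meridian) − (others' welfare with Meridian) = 1875 − 1522 = $353M.

Meridian pays $353M.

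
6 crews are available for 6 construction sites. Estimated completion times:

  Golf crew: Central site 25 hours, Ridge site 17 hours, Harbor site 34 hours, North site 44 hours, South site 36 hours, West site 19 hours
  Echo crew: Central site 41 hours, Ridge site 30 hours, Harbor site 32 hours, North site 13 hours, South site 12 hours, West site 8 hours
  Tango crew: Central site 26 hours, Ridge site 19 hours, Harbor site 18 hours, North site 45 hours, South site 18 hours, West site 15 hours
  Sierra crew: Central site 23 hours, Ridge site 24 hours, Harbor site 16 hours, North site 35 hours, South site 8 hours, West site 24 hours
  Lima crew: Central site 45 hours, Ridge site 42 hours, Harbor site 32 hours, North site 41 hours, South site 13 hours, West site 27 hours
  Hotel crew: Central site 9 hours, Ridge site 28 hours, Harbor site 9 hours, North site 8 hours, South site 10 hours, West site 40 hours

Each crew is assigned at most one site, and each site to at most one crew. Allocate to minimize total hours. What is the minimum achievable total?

Optimal: Golf crew→Ridge site (17 hours), Echo crew→North site (13 hours), Tango crew→West site (15 hours), Sierra crew→Harbor site (16 hours), Lima crew→South site (13 hours), Hotel crew→Central site (9 hours) — total 17+13+15+16+13+9 = 83 hours.
Min-entry greedy (repeatedly take the single cheapest remaining cell) gives 104 hours, worse by 21.
Checked against all permutations: 83 hours is optimal.

Minimum total: 83 hours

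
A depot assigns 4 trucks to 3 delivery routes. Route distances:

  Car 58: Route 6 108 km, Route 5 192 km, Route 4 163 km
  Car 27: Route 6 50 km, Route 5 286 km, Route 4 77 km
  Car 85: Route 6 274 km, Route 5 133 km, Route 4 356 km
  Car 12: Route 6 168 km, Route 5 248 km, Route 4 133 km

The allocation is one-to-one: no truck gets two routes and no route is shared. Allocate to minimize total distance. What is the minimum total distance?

Optimal: Car 27→Route 6 (50 km), Car 85→Route 5 (133 km), Car 12→Route 4 (133 km) — total 50+133+133 = 316 km.
Row-greedy (each truck in turn takes its cheapest remaining route) gives 318 km, worse by 2.
Swapping Car 27↔Car 12 (Car 27→Route 4 77 km, Car 12→Route 6 168 km) adds 62.

Min total: 316 km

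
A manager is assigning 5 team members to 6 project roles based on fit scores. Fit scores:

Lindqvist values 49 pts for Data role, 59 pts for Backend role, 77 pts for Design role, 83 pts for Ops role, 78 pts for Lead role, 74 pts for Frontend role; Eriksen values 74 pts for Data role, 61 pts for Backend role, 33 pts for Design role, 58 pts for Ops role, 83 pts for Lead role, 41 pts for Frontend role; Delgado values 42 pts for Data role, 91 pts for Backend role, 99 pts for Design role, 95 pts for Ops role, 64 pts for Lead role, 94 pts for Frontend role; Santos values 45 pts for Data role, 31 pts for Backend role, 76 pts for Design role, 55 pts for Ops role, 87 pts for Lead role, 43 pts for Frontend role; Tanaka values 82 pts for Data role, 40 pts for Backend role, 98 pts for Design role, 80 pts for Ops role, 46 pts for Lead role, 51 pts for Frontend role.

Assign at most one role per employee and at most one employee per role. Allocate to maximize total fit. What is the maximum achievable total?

Optimal: Lindqvist→Ops role (83 pts), Eriksen→Data role (74 pts), Delgado→Frontend role (94 pts), Santos→Lead role (87 pts), Tanaka→Design role (98 pts) — total 83+74+94+87+98 = 436 pts.
Row-greedy (each employee in turn takes its best remaining role) gives 361 pts, worse by 75.
No other one-to-one assignment exceeds 436 pts.

Maximum total: 436 pts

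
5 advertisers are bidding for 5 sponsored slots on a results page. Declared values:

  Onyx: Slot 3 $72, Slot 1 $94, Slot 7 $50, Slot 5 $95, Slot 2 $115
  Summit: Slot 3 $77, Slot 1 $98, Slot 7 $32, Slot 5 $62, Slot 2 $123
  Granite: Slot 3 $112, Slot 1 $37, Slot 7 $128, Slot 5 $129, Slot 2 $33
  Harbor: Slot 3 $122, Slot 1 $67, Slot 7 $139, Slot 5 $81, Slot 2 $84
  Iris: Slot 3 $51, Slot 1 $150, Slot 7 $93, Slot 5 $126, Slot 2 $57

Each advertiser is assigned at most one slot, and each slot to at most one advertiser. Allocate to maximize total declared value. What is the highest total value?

Max total: $619

Optimal: Onyx→Slot 5 ($95), Summit→Slot 2 ($123), Granite→Slot 3 ($112), Harbor→Slot 7 ($139), Iris→Slot 1 ($150) — total 95+123+112+139+150 = $619.
Max-entry greedy (repeatedly take the single best remaining cell) gives $613, worse by 6.
Next-best assignment: Onyx→Slot 5, Summit→Slot 2, Granite→Slot 7, Harbor→Slot 3, Iris→Slot 1 = $618.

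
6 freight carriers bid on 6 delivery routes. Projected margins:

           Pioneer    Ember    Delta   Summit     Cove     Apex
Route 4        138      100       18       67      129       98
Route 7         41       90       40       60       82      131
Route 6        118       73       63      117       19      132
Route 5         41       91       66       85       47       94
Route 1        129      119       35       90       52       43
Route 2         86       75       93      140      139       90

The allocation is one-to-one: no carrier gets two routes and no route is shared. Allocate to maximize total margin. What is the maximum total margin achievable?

Maximum total: $710k

Optimal: Pioneer→Route 4 ($138k), Ember→Route 1 ($119k), Delta→Route 5 ($66k), Summit→Route 6 ($117k), Cove→Route 2 ($139k), Apex→Route 7 ($131k) — total 138+119+66+117+139+131 = $710k.
Column-greedy (each route in turn goes to its best remaining carrier) gives $622k, worse by 88.
Swapping Summit↔Pioneer (Summit→Route 4 $67k, Pioneer→Route 6 $118k) loses 70.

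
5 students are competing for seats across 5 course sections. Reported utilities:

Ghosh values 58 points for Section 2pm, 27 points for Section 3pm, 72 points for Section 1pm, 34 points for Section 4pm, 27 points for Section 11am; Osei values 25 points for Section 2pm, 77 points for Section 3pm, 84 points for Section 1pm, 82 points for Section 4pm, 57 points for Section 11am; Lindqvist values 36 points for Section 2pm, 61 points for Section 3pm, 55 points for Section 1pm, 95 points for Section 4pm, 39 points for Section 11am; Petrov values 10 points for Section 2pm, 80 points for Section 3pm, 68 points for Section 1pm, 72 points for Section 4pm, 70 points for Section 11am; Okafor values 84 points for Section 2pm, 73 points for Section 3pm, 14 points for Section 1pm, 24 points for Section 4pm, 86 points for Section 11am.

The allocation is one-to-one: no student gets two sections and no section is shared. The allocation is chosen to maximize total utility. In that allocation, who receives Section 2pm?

Ghosh receives Section 2pm.

Optimal: Ghosh→Section 2pm (58 points), Osei→Section 1pm (84 points), Lindqvist→Section 4pm (95 points), Petrov→Section 3pm (80 points), Okafor→Section 11am (86 points) — total 58+84+95+80+86 = 403 points.
Column-greedy (each section in turn goes to its best remaining student) gives 370 points, worse by 33.
Next-best assignment: Ghosh→Section 1pm, Osei→Section 3pm, Lindqvist→Section 4pm, Petrov→Section 11am, Okafor→Section 2pm = 398 points.
No other one-to-one assignment exceeds 403 points.
Ghosh's own top section is Section 1pm (72 points), but forcing Ghosh→Section 1pm and reassigning the rest optimally gives only 398 points — worse by 5.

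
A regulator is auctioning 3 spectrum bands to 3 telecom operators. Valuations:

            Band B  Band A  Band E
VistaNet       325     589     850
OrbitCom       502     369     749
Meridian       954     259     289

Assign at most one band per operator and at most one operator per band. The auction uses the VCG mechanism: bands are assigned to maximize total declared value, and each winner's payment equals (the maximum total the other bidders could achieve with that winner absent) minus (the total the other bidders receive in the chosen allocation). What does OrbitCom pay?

OrbitCom pays $261M.

Efficient allocation: VistaNet→Band A ($589M), OrbitCom→Band E ($749M), Meridian→Band B ($954M); total welfare W = $2292M.
OrbitCom receives Band E at value $749M, so the others get W − 749 = $1543M.
Without OrbitCom: best allocation of the remaining 2 bidders over all 3 bands is VistaNet→Band E ($850M), Meridian→Band B ($954M), total $1804M.
VCG payment = (others' best without OrbitCom) − (others' welfare with OrbitCom) = 1804 − 1543 = $261M.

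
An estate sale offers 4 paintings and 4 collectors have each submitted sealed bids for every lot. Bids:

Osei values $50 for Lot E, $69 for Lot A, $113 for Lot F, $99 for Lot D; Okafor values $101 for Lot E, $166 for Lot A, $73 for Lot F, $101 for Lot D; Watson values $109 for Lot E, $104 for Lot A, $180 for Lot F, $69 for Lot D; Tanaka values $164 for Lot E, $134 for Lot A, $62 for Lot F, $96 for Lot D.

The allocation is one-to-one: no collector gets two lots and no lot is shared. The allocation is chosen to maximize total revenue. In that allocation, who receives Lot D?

Osei receives Lot D.

Optimal: Osei→Lot D ($99), Okafor→Lot A ($166), Watson→Lot F ($180), Tanaka→Lot E ($164) — total 99+166+180+164 = $609.
Row-greedy (each collector in turn takes its best remaining lot) gives $484, worse by 125.
Next-best assignment: Osei→Lot A, Okafor→Lot D, Watson→Lot F, Tanaka→Lot E = $514.
Swapping Osei↔Tanaka (Osei→Lot E $50, Tanaka→Lot D $96) loses 117.
Osei's own top lot is Lot F ($113), but forcing Osei→Lot F and reassigning the rest optimally gives only $512 — worse by 97.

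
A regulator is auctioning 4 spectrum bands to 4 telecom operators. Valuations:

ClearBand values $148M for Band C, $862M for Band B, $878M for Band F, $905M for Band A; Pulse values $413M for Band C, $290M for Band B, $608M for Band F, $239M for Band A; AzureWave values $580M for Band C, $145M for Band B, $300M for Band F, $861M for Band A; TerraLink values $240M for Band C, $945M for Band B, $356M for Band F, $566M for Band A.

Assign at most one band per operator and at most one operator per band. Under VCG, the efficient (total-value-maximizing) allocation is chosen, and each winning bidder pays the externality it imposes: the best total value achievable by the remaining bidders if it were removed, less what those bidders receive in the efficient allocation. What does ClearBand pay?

Efficient allocation: ClearBand→Band F ($878M), Pulse→Band C ($413M), AzureWave→Band A ($861M), TerraLink→Band B ($945M); total welfare W = $3097M.
ClearBand receives Band F at value $878M, so the others get W − 878 = $2219M.
Without ClearBand: best allocation of the remaining 3 bidders over all 4 bands is Pulse→Band F ($608M), AzureWave→Band A ($861M), TerraLink→Band B ($945M), total $2414M.
VCG payment = (others' best without ClearBand) − (others' welfare with ClearBand) = 2414 − 2219 = $195M.

ClearBand pays $195M.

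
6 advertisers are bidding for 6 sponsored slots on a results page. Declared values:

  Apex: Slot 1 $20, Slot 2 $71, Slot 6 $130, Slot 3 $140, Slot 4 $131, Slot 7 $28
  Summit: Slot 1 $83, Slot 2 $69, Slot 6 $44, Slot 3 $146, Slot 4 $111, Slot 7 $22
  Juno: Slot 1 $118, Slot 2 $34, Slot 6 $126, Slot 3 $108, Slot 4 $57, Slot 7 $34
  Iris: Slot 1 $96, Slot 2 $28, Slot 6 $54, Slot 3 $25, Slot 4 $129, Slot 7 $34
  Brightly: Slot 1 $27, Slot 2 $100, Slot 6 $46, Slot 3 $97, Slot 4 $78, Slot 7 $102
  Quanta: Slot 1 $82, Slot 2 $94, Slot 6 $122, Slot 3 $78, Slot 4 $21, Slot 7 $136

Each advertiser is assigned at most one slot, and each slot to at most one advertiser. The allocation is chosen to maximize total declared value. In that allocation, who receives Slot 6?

Apex receives Slot 6.

This is the linear assignment problem.
Optimal: Apex→Slot 6 ($130), Summit→Slot 3 ($146), Juno→Slot 1 ($118), Iris→Slot 4 ($129), Brightly→Slot 2 ($100), Quanta→Slot 7 ($136) — total 130+146+118+129+100+136 = $759.
Checked against all permutations: $759 is optimal.
Apex's own top slot is Slot 3 ($140), but forcing Apex→Slot 3 and reassigning the rest optimally gives only $714 — worse by 45.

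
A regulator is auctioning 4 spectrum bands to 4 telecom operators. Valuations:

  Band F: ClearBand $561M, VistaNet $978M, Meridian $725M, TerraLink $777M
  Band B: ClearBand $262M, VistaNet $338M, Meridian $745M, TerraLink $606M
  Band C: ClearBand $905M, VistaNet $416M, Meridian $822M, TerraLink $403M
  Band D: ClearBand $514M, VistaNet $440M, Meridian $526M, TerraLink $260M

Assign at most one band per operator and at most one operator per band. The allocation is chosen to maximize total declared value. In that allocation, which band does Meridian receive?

Optimal: ClearBand→Band C ($905M), VistaNet→Band F ($978M), Meridian→Band D ($526M), TerraLink→Band B ($606M) — total 905+978+526+606 = $3015M.
Max-entry greedy (repeatedly take the single best remaining cell) gives $2888M, worse by 127.
Meridian's own top band is Band C ($822M), but forcing Meridian→Band C and reassigning the rest optimally gives only $2920M — worse by 95.

Meridian receives Band D.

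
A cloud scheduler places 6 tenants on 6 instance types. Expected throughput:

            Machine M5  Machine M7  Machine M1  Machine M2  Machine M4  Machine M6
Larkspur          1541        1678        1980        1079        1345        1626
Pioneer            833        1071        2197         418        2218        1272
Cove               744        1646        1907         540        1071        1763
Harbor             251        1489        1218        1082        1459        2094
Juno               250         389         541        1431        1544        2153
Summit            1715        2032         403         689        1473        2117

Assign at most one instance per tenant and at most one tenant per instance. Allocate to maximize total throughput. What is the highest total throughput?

Maximum total: 11223 ops/s

Optimal: Larkspur→Machine M5 (1541 ops/s), Pioneer→Machine M4 (2218 ops/s), Cove→Machine M1 (1907 ops/s), Harbor→Machine M6 (2094 ops/s), Juno→Machine M2 (1431 ops/s), Summit→Machine M7 (2032 ops/s) — total 1541+2218+1907+2094+1431+2032 = 11223 ops/s.
Max-entry greedy (repeatedly take the single best remaining cell) gives 10209 ops/s, worse by 1014.
Next-best assignment: Larkspur→Machine M1, Pioneer→Machine M4, Cove→Machine M7, Harbor→Machine M6, Juno→Machine M2, Summit→Machine M5 = 11084 ops/s.
No other one-to-one assignment exceeds 11223 ops/s.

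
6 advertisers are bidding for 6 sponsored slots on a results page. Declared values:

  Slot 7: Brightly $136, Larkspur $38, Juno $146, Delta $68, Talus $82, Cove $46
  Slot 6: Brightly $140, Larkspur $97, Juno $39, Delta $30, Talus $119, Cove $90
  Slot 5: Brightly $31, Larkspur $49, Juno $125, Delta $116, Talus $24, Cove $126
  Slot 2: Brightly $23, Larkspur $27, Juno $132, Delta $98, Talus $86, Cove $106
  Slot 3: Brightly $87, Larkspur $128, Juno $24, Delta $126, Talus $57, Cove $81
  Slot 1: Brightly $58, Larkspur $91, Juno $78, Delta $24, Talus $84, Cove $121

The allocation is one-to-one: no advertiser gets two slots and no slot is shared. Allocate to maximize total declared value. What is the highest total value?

Optimal: Brightly→Slot 7 ($136), Larkspur→Slot 3 ($128), Juno→Slot 2 ($132), Delta→Slot 5 ($116), Talus→Slot 6 ($119), Cove→Slot 1 ($121) — total 136+128+132+116+119+121 = $752.
Column-greedy (each slot in turn goes to its best remaining advertiser) gives $722, worse by 30.
Next-best assignment: Brightly→Slot 6, Larkspur→Slot 3, Juno→Slot 7, Delta→Slot 5, Talus→Slot 2, Cove→Slot 1 = $737.
Every other assignment is strictly worse.

Max total: $752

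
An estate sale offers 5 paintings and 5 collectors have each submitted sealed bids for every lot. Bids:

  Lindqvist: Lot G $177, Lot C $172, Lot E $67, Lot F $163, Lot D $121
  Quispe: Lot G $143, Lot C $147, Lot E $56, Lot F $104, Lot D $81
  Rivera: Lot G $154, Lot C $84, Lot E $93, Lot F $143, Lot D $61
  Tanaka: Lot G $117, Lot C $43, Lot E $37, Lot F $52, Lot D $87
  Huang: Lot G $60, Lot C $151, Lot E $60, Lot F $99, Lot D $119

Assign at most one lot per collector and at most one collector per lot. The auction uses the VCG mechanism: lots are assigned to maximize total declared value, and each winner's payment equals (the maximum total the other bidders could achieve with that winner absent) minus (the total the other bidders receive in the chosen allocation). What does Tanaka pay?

Efficient allocation: Lindqvist→Lot F ($163), Quispe→Lot C ($147), Rivera→Lot E ($93), Tanaka→Lot G ($117), Huang→Lot D ($119); total welfare W = $639.
Tanaka receives Lot G at value $117, so the others get W − 117 = $522.
Without Tanaka: best allocation of the remaining 4 bidders over all 5 lots is Lindqvist→Lot G ($177), Quispe→Lot C ($147), Rivera→Lot F ($143), Huang→Lot D ($119), total $586.
VCG payment = (others' best without Tanaka) − (others' welfare with Tanaka) = 586 − 522 = $64.

Tanaka pays $64.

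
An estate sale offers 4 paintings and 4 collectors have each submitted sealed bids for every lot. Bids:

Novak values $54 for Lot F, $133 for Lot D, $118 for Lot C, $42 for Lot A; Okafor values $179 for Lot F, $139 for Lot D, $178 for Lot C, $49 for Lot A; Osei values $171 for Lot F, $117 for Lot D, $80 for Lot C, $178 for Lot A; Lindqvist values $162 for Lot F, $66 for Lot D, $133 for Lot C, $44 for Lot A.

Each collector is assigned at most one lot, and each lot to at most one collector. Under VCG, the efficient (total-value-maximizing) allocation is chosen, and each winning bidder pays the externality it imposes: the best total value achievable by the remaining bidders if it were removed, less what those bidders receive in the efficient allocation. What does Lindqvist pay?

Lindqvist pays $1.

Efficient allocation: Novak→Lot D ($133), Okafor→Lot C ($178), Osei→Lot A ($178), Lindqvist→Lot F ($162); total welfare W = $651.
Lindqvist receives Lot F at value $162, so the others get W − 162 = $489.
Without Lindqvist: best allocation of the remaining 3 bidders over all 4 lots is Novak→Lot D ($133), Okafor→Lot F ($179), Osei→Lot A ($178), total $490.
VCG payment = (others' best without Lindqvist) − (others' welfare with Lindqvist) = 490 − 489 = $1.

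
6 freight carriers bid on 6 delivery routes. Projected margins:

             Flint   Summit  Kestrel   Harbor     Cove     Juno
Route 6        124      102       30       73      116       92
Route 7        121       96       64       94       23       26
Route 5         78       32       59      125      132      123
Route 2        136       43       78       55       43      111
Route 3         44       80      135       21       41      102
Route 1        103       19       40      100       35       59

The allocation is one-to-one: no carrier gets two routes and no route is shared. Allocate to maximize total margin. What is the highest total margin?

Max total: $706k

Treat this as an assignment problem: match each carrier to one route.
Optimal: Flint→Route 2 ($136k), Summit→Route 7 ($96k), Kestrel→Route 3 ($135k), Harbor→Route 1 ($100k), Cove→Route 6 ($116k), Juno→Route 5 ($123k) — total 136+96+135+100+116+123 = $706k.
Max-entry greedy (repeatedly take the single best remaining cell) gives $631k, worse by 75.
Next-best assignment: Flint→Route 7, Summit→Route 6, Kestrel→Route 3, Harbor→Route 1, Cove→Route 5, Juno→Route 2 = $701k.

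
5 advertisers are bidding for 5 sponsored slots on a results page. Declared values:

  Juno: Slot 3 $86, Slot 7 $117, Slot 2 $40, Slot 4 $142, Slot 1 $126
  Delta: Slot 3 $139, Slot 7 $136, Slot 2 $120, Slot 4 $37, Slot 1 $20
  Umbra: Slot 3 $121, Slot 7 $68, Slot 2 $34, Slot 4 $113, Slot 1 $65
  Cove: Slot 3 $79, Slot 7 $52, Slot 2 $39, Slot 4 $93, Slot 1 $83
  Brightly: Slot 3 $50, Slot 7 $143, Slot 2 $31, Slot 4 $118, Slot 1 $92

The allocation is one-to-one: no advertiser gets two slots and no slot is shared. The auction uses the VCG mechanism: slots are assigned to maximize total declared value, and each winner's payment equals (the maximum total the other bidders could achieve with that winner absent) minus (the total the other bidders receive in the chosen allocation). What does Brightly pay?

Brightly pays $16.

Efficient allocation: Juno→Slot 4 ($142), Delta→Slot 2 ($120), Umbra→Slot 3 ($121), Cove→Slot 1 ($83), Brightly→Slot 7 ($143); total welfare W = $609.
Brightly receives Slot 7 at value $143, so the others get W − 143 = $466.
Without Brightly: best allocation of the remaining 4 bidders over all 5 slots is Juno→Slot 4 ($142), Delta→Slot 7 ($136), Umbra→Slot 3 ($121), Cove→Slot 1 ($83), total $482.
VCG payment = (others' best without Brightly) − (others' welfare with Brightly) = 482 − 466 = $16.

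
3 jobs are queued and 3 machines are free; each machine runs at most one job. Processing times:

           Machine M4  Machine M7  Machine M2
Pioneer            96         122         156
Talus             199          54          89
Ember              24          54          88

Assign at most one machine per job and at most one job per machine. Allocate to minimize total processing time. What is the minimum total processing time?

Min total: 234 min

Treat this as an assignment problem: match each job to one machine.
Optimal: Pioneer→Machine M2 (156 min), Talus→Machine M7 (54 min), Ember→Machine M4 (24 min) — total 156+54+24 = 234 min.
Row-greedy (each job in turn takes its cheapest remaining machine) gives 238 min, worse by 4.
No other one-to-one assignment undercuts 234 min.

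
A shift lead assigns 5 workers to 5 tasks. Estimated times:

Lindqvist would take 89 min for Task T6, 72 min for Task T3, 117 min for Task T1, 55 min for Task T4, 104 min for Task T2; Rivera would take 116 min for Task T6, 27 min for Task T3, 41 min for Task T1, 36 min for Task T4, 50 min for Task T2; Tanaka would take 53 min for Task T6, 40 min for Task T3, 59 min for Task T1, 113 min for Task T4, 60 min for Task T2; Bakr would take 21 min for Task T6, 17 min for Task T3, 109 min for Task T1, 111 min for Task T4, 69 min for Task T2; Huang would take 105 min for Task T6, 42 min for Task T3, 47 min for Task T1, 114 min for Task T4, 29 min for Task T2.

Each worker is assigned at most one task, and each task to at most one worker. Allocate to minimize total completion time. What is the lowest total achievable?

Minimum total: 186 min

This is the linear assignment problem.
Optimal: Lindqvist→Task T4 (55 min), Rivera→Task T1 (41 min), Tanaka→Task T3 (40 min), Bakr→Task T6 (21 min), Huang→Task T2 (29 min) — total 55+41+40+21+29 = 186 min.
Row-greedy (each worker in turn takes its cheapest remaining task) gives 251 min, worse by 65.
Next-best assignment: Lindqvist→Task T4, Rivera→Task T3, Tanaka→Task T1, Bakr→Task T6, Huang→Task T2 = 191 min.
Swapping Rivera↔Tanaka (Rivera→Task T3 27 min, Tanaka→Task T1 59 min) adds 5.
Every other assignment is strictly worse.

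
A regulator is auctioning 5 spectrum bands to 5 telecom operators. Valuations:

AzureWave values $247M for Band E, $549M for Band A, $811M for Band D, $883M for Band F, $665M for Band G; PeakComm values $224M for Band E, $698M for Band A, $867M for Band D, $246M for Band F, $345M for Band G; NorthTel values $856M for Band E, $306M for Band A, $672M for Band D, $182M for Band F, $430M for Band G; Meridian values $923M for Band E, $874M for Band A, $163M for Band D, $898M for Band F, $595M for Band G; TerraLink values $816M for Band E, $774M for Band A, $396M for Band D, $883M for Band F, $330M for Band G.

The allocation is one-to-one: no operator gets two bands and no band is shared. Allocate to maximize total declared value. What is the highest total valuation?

Maximum total: $4145M

This is the linear assignment problem.
Optimal: AzureWave→Band G ($665M), PeakComm→Band D ($867M), NorthTel→Band E ($856M), Meridian→Band A ($874M), TerraLink→Band F ($883M) — total 665+867+856+874+883 = $4145M.
Next-best assignment: AzureWave→Band G, PeakComm→Band D, NorthTel→Band E, Meridian→Band F, TerraLink→Band A = $4060M.
Checked against all permutations: $4145M is optimal.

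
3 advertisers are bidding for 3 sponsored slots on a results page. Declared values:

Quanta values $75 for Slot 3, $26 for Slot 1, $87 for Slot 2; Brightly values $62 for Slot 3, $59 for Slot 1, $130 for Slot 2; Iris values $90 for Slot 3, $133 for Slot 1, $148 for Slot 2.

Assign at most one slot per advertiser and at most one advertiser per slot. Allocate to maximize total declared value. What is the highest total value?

Max total: $338

Optimal: Quanta→Slot 3 ($75), Brightly→Slot 2 ($130), Iris→Slot 1 ($133) — total 75+130+133 = $338.
Column-greedy (each slot in turn goes to its best remaining advertiser) gives $236, worse by 102.
No other one-to-one assignment exceeds $338.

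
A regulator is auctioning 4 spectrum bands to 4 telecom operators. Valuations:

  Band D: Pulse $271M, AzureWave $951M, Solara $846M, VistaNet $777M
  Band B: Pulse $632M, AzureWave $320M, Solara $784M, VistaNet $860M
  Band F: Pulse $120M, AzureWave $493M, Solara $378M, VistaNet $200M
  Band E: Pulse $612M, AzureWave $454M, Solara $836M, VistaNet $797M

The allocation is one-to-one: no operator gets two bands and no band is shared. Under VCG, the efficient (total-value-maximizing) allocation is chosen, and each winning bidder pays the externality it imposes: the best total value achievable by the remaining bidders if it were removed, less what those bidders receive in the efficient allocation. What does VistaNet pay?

VistaNet pays $468M.

Efficient allocation: Pulse→Band E ($612M), AzureWave→Band F ($493M), Solara→Band D ($846M), VistaNet→Band B ($860M); total welfare W = $2811M.
VistaNet receives Band B at value $860M, so the others get W − 860 = $1951M.
Without VistaNet: best allocation of the remaining 3 bidders over all 4 bands is Pulse→Band B ($632M), AzureWave→Band D ($951M), Solara→Band E ($836M), total $2419M.
VCG payment = (others' best without VistaNet) − (others' welfare with VistaNet) = 2419 − 1951 = $468M.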